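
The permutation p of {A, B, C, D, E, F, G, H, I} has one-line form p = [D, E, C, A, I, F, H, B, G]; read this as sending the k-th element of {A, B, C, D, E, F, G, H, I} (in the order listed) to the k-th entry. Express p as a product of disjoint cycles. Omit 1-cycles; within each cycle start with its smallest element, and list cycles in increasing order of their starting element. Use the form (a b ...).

Iterating p from A gives A → D → A; that is the 2-cycle (A D).
Continuing from each remaining unvisited element yields (A D)(B E I G H).

(A D)(B E I G H)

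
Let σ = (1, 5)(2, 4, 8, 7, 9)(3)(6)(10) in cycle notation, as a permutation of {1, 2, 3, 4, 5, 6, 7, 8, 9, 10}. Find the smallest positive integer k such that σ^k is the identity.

The cycle type of σ is (5, 2, 1, 1, 1).
Since disjoint cycles commute, ord(σ) = lcm(5, 2) = 10.

10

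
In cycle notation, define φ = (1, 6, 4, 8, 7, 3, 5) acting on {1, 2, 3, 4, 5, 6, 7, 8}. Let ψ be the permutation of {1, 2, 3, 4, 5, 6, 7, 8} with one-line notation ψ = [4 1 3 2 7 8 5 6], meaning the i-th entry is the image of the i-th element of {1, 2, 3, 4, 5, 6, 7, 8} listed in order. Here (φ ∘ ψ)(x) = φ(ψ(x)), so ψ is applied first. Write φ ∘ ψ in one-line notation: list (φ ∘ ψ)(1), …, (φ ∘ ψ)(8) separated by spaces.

8 6 5 2 3 7 1 4

(φ ∘ ψ)(x) = φ(ψ(x)). Computing each image: φ(ψ(1)) = φ(4) = 8, φ(ψ(2)) = φ(1) = 6, φ(ψ(3)) = φ(3) = 5, φ(ψ(4)) = φ(2) = 2, φ(ψ(5)) = φ(7) = 3, φ(ψ(6)) = φ(8) = 7, φ(ψ(7)) = φ(5) = 1, φ(ψ(8)) = φ(6) = 4.
Hence φ ∘ ψ = [8 6 5 2 3 7 1 4].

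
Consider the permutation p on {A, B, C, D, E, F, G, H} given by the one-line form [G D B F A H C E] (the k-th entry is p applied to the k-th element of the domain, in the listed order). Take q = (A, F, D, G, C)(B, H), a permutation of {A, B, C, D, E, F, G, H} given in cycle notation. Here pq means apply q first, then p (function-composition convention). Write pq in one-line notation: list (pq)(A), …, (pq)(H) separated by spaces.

H E G C A F B D

(pq)(x) = p(q(x)). Computing each image: p(q(A)) = p(F) = H, p(q(B)) = p(H) = E, p(q(C)) = p(A) = G, p(q(D)) = p(G) = C, p(q(E)) = p(E) = A, p(q(F)) = p(D) = F, p(q(G)) = p(C) = B, p(q(H)) = p(B) = D.
Hence pq = [H E G C A F B D].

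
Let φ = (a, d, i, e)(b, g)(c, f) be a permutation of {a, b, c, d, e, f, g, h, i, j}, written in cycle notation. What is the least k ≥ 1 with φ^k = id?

The cycle type of φ is (4, 2, 2, 1, 1).
The order is lcm(4, 2, 2) = 4.

4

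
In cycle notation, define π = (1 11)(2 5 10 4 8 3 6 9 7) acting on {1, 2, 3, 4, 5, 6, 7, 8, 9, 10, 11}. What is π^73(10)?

10 lies in the 9-cycle (2 5 10 4 8 3 6 9 7).
Since the cycle has length 9, π^73 acts on it the same as π^1 (73 mod 9 = 1).
Stepping 1 place around the cycle: 10 → 4.

4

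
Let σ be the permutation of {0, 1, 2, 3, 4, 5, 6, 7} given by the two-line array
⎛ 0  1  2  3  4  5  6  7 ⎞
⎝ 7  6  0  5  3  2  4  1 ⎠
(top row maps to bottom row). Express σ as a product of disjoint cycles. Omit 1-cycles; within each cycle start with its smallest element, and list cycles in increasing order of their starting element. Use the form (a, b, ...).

Start at 0 and follow images: 0 → 7 → 1 → 6 → 4 → 3 → 5 → 2 → 0, giving the cycle (0, 7, 1, 6, 4, 3, 5, 2).
Repeating from the next unused element and collecting all non-trivial cycles gives (0, 7, 1, 6, 4, 3, 5, 2).

(0, 7, 1, 6, 4, 3, 5, 2)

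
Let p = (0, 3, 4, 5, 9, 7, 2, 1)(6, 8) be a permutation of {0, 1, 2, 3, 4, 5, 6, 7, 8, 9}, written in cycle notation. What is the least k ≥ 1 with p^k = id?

8

The cycle type of p is (8, 2).
The order is lcm(8, 2) = 8.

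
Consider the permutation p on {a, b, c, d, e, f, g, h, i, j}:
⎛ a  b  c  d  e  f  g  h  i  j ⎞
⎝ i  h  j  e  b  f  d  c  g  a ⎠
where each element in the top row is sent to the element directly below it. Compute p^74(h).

j

Tracing h → c → … returns to h after 9 steps, so h lies in a 9-cycle (a, i, g, d, e, b, h, c, j).
On a 9-cycle, p^9 is the identity, so p^74 = p^2 there (74 ≡ 2 mod 9).
Advancing 2 steps from h: h → c → j.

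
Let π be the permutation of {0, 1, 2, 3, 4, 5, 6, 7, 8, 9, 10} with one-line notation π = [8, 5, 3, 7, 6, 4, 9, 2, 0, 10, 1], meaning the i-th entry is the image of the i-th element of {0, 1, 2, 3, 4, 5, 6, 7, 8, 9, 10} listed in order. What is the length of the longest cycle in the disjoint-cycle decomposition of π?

Decomposing into disjoint cycles gives (0 8)(1 5 4 6 9 10)(2 3 7); the longest has length 6.

6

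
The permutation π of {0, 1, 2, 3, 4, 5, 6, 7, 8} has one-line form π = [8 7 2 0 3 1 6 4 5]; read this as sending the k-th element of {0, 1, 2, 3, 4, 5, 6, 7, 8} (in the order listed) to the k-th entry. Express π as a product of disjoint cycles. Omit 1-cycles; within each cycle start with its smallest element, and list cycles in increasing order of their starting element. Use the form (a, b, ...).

From 0: 0 → 8 → 5 → 1 → 7 → 4 → 3 → 0, closing the cycle (0, 8, 5, 1, 7, 4, 3).
Continuing from each remaining unvisited element yields (0, 8, 5, 1, 7, 4, 3).

(0, 8, 5, 1, 7, 4, 3)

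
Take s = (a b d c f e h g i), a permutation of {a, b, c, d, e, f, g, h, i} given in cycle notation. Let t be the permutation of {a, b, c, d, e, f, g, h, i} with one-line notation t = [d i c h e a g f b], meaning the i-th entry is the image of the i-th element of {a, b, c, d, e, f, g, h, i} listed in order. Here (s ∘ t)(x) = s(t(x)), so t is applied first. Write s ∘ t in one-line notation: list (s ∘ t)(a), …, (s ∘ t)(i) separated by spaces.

(s ∘ t)(x) = s(t(x)). Computing each image: s(t(a)) = s(d) = c, s(t(b)) = s(i) = a, s(t(c)) = s(c) = f, s(t(d)) = s(h) = g, s(t(e)) = s(e) = h, s(t(f)) = s(a) = b, s(t(g)) = s(g) = i, s(t(h)) = s(f) = e, s(t(i)) = s(b) = d.
Hence s ∘ t = [c a f g h b i e d].

c a f g h b i e d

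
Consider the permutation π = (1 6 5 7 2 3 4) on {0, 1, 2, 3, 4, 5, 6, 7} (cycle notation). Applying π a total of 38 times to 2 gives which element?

1

2 lies in the 7-cycle (1 6 5 7 2 3 4).
On a 7-cycle, π^7 is the identity, so π^38 = π^3 there (38 ≡ 3 mod 7).
Stepping 3 places around the cycle: 2 → 3 → 4 → 1.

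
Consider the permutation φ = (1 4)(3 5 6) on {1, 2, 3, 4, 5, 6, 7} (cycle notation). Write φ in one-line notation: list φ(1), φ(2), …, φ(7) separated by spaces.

4 2 5 1 6 3 7

Image by image: 1→4, 2→2, 3→5, 4→1, 5→6, 6→3, 7→7.
Listing these in domain order gives 4 2 5 1 6 3 7.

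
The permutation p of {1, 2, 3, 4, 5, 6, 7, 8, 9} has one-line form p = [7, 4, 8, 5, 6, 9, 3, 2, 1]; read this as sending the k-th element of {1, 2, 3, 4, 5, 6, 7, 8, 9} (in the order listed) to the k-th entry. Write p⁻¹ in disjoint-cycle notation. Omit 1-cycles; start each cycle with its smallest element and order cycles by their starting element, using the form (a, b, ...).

(1, 9, 6, 5, 4, 2, 8, 3, 7)

The cycle decomposition of p is (1, 7, 3, 8, 2, 4, 5, 6, 9).
The inverse reverses every cycle; in canonical form, p⁻¹ = (1, 9, 6, 5, 4, 2, 8, 3, 7).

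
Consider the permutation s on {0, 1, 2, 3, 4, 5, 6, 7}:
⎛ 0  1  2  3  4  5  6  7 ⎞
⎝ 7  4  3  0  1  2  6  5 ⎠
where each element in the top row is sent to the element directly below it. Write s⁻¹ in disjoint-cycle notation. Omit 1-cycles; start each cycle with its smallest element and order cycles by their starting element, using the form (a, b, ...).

(0, 3, 2, 5, 7)(1, 4)

First write s in disjoint cycles: (0, 7, 5, 2, 3)(1, 4).
The inverse reverses every cycle; in canonical form, s⁻¹ = (0, 3, 2, 5, 7)(1, 4).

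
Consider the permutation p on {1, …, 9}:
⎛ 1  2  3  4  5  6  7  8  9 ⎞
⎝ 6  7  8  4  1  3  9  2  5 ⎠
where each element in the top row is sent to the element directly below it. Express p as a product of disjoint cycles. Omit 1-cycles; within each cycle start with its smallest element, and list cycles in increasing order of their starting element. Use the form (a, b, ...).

(1, 6, 3, 8, 2, 7, 9, 5)

Iterating p from 1 gives 1 → 6 → 3 → 8 → 2 → 7 → 9 → 5 → 1; that is the 8-cycle (1, 6, 3, 8, 2, 7, 9, 5).
Repeating from the next unused element and collecting all non-trivial cycles gives (1, 6, 3, 8, 2, 7, 9, 5).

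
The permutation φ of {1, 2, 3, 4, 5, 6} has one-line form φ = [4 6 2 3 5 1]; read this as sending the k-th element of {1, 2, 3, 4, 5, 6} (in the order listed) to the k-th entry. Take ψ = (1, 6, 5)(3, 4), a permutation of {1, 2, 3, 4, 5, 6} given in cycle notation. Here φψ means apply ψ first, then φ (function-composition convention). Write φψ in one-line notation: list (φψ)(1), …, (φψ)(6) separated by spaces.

For each element, apply ψ then φ: 1 → 6 → 1; 2 → 2 → 6; 3 → 4 → 3; 4 → 3 → 2; 5 → 1 → 4; 6 → 5 → 5.
Collecting the images, φψ = [1 6 3 2 4 5].

1 6 3 2 4 5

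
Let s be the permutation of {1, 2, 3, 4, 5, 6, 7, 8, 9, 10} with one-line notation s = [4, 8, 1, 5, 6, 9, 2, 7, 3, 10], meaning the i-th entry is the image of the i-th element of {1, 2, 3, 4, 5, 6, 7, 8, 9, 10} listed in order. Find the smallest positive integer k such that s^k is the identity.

Decomposing into disjoint cycles gives cycle lengths 6, 3, 1.
The order of s is the least common multiple of its cycle lengths: lcm(6, 3) = 6.

6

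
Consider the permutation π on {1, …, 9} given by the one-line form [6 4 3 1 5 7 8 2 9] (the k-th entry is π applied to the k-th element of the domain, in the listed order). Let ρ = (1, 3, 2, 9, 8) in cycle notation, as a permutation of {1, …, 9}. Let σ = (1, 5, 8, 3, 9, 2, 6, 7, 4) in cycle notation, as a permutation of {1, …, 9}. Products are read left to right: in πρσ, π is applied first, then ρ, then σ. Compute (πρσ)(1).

7

Apply the permutations in order: π(1) = 6, then ρ(6) = 6, then σ(6) = 7. So (πρσ)(1) = 7.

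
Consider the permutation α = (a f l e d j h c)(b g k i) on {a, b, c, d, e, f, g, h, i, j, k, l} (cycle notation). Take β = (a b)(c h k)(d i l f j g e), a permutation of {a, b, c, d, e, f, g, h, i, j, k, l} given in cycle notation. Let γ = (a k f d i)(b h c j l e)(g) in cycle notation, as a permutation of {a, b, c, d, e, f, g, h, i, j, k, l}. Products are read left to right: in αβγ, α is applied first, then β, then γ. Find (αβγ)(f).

Apply the permutations in order: α(f) = l, then β(l) = f, then γ(f) = d. So (αβγ)(f) = d.

d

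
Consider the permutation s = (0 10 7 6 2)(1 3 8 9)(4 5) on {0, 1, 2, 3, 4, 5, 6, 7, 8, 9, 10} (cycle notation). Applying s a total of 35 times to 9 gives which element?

9 lies in the 4-cycle (1 3 8 9).
Since the cycle has length 4, s^35 acts on it the same as s^3 (35 mod 4 = 3).
Advancing 3 steps from 9: 9 → 1 → 3 → 8.

8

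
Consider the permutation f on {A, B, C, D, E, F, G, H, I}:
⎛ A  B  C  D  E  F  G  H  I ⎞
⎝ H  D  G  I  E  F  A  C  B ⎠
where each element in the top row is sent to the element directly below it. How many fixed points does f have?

2

The fixed points (elements with f(x) = x) are {E, F}, so there are 2.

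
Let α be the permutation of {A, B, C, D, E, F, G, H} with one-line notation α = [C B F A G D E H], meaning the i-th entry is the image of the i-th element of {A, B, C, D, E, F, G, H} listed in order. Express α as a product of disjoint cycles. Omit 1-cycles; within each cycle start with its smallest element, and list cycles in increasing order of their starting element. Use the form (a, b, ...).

(A, C, F, D)(E, G)

Start at A and follow images: A → C → F → D → A, giving the cycle (A, C, F, D).
Continuing from each remaining unvisited element yields (A, C, F, D)(E, G).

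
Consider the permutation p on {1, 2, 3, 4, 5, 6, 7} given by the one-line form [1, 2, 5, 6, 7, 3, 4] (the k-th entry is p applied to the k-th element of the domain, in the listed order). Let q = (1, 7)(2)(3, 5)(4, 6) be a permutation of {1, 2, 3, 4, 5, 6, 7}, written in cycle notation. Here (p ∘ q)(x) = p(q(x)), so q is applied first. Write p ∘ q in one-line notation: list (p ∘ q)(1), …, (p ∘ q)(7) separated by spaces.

4 2 7 3 5 6 1

(p ∘ q)(x) = p(q(x)). Computing each image: p(q(1)) = p(7) = 4, p(q(2)) = p(2) = 2, p(q(3)) = p(5) = 7, p(q(4)) = p(6) = 3, p(q(5)) = p(3) = 5, p(q(6)) = p(4) = 6, p(q(7)) = p(1) = 1.
Hence p ∘ q = [4 2 7 3 5 6 1].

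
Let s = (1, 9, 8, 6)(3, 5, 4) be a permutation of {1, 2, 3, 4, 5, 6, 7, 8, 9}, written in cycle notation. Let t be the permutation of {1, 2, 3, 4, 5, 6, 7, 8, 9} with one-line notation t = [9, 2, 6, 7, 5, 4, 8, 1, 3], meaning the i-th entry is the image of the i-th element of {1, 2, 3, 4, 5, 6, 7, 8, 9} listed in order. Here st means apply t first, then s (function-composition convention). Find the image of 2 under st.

t(2) = 2, then s(2) = 2; composing gives (st)(2) = 2.

2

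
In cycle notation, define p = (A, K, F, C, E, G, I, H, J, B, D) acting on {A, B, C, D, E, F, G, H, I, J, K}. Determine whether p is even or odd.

even

The cycle lengths are 11.
A cycle of length ℓ contributes ℓ−1 transpositions, so p is a product of 10 transpositions — even.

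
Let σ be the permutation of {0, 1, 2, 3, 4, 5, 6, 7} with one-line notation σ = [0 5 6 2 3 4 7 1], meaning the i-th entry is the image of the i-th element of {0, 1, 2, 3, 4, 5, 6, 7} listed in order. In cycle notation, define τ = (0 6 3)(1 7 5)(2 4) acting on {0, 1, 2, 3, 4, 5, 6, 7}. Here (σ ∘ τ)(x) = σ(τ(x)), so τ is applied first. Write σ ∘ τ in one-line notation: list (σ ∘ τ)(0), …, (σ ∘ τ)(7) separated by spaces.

Chase each element through τ then σ: 0 → 6 → 7; 1 → 7 → 1; 2 → 4 → 3; 3 → 0 → 0; 4 → 2 → 6; 5 → 1 → 5; 6 → 3 → 2; 7 → 5 → 4.
So σ ∘ τ in one-line form is 7 1 3 0 6 5 2 4.

7 1 3 0 6 5 2 4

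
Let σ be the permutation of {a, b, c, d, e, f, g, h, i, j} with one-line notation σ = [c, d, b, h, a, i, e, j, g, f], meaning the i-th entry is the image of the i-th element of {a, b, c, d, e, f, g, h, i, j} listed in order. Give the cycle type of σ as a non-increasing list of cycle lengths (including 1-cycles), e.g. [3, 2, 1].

The disjoint cycles are (a c b d h j f i g e), with lengths 10 in non-increasing order.

[10]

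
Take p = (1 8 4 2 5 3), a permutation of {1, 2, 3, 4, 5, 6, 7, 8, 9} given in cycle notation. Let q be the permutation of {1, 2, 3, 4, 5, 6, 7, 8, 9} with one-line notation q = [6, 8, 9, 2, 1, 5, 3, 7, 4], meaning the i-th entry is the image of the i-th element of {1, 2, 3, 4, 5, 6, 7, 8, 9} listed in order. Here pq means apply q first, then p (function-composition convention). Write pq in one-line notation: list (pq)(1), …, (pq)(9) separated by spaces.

6 4 9 5 8 3 1 7 2

For each element, apply q then p: 1 → 6 → 6; 2 → 8 → 4; 3 → 9 → 9; 4 → 2 → 5; 5 → 1 → 8; 6 → 5 → 3; 7 → 3 → 1; 8 → 7 → 7; 9 → 4 → 2.
So pq in one-line form is 6 4 9 5 8 3 1 7 2.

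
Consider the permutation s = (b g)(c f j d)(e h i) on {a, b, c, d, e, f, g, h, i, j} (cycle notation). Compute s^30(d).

f

d lies in the 4-cycle (c f j d).
On a 4-cycle, s^4 is the identity, so s^30 = s^2 there (30 ≡ 2 mod 4).
Advancing 2 steps from d: d → c → f.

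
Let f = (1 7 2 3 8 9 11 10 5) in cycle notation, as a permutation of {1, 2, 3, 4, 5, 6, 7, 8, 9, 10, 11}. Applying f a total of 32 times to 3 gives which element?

5

3 lies in the 9-cycle (1 7 2 3 8 9 11 10 5).
Since the cycle has length 9, f^32 acts on it the same as f^5 (32 mod 9 = 5).
Stepping 5 places around the cycle: 3 → 8 → 9 → 11 → 10 → 5.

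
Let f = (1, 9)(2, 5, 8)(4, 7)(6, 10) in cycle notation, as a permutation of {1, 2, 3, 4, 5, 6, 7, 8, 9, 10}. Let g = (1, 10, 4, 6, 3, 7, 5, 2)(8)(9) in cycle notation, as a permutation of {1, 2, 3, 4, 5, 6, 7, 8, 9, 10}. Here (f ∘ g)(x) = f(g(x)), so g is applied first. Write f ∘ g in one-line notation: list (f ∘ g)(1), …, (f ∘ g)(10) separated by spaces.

For each element, apply g then f: 1 → 10 → 6; 2 → 1 → 9; 3 → 7 → 4; 4 → 6 → 10; 5 → 2 → 5; 6 → 3 → 3; 7 → 5 → 8; 8 → 8 → 2; 9 → 9 → 1; 10 → 4 → 7.
Collecting the images, f ∘ g = [6 9 4 10 5 3 8 2 1 7].

6 9 4 10 5 3 8 2 1 7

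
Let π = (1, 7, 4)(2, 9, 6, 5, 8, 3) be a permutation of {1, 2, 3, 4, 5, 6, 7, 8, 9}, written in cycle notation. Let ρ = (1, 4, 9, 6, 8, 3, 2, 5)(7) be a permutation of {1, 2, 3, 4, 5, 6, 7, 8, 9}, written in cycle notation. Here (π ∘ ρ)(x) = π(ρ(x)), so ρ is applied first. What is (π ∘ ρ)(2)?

8

ρ(2) = 5, then π(5) = 8; composing gives (π ∘ ρ)(2) = 8.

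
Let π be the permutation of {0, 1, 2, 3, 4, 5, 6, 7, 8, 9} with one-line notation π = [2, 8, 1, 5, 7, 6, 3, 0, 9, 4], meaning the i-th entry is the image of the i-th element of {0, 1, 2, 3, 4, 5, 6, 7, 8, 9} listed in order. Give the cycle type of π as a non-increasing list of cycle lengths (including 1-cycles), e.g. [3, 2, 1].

The disjoint cycles are (0 2 1 8 9 4 7)(3 5 6), with lengths 7, 3 in non-increasing order.

[7, 3]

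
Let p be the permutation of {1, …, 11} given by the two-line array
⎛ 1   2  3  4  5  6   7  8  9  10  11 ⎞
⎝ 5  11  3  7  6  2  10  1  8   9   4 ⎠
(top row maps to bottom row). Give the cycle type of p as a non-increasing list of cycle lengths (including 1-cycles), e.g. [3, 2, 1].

The disjoint cycles are (1 5 6 2 11 4 7 10 9 8)(3), with lengths 10, 1 in non-increasing order.

[10, 1]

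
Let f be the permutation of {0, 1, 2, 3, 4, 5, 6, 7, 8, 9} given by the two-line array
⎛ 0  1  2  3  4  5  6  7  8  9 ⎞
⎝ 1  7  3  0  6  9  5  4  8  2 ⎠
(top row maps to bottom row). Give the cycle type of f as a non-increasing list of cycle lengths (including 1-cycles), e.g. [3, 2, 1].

The disjoint cycles are (0 1 7 4 6 5 9 2 3)(8), with lengths 9, 1 in non-increasing order.

[9, 1]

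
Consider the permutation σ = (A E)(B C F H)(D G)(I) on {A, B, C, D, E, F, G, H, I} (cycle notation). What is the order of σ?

4

The cycle type of σ is (4, 2, 2, 1).
Since disjoint cycles commute, ord(σ) = lcm(4, 2, 2) = 4.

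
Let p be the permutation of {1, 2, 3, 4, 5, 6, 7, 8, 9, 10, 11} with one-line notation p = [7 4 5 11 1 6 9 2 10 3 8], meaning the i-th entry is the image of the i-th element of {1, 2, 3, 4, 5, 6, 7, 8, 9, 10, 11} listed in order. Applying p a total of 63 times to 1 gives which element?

10

Tracing 1 → 7 → … returns to 1 after 6 steps, so 1 lies in a 6-cycle (1, 7, 9, 10, 3, 5).
On a 6-cycle, p^6 is the identity, so p^63 = p^3 there (63 ≡ 3 mod 6).
Advancing 3 steps from 1: 1 → 7 → 9 → 10.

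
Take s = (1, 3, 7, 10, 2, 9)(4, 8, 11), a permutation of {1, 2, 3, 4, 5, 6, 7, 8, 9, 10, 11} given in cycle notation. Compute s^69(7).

7 lies in the 6-cycle (1, 3, 7, 10, 2, 9).
On a 6-cycle, s^6 is the identity, so s^69 = s^3 there (69 ≡ 3 mod 6).
Advancing 3 steps from 7: 7 → 10 → 2 → 9.

9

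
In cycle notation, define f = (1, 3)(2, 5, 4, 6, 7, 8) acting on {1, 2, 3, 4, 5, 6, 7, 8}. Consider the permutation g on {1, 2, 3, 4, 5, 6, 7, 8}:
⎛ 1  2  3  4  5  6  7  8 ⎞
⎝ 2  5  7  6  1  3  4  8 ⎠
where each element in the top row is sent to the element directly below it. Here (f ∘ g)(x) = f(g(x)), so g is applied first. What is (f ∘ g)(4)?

First apply g: g(4) = 6, then f(6) = 7. Thus (f ∘ g)(4) = 7.

7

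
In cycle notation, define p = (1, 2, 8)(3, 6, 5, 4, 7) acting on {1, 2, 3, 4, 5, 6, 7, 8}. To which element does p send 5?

4

In the cycle (3, 6, 5, 4, 7), 5 is followed by 4, so p(5) = 4.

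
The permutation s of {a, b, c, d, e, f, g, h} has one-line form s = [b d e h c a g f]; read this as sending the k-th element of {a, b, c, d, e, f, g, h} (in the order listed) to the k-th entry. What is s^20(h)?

h

Tracing h → f → … returns to h after 5 steps, so h lies in a 5-cycle (a, b, d, h, f).
On a 5-cycle, s^5 is the identity, so s^20 = s^0 there (20 ≡ 0 mod 5).
So s^20(h) = h.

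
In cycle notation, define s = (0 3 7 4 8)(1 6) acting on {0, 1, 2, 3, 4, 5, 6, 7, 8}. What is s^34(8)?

8 lies in the 5-cycle (0 3 7 4 8).
On a 5-cycle, s^5 is the identity, so s^34 = s^4 there (34 ≡ 4 mod 5).
Advancing 4 steps from 8: 8 → 0 → 3 → 7 → 4.

4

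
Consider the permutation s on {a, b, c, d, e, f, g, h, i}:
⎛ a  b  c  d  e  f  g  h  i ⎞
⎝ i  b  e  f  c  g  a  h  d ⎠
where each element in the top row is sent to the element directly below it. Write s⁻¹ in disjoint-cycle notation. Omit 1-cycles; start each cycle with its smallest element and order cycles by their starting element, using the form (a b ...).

(a g f d i)(c e)

The cycle decomposition of s is (a i d f g)(c e).
Reversing each cycle (and rotating so the smallest element leads) gives s⁻¹ = (a g f d i)(c e).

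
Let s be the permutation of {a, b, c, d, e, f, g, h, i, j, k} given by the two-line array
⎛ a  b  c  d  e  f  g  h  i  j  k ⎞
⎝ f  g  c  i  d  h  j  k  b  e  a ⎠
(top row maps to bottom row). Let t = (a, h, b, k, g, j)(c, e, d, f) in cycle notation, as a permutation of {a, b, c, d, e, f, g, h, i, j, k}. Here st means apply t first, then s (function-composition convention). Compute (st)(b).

(st)(b) = s(t(b)). t(b) = k, then s(k) = a. So (st)(b) = a.

a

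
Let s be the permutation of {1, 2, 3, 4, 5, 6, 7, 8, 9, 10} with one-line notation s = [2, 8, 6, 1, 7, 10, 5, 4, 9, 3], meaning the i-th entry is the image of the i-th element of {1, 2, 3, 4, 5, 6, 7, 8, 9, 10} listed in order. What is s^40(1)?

Tracing 1 → 2 → … returns to 1 after 4 steps, so 1 lies in a 4-cycle (1, 2, 8, 4).
Since the cycle has length 4, s^40 acts on it the same as s^0 (40 mod 4 = 0).
So s^40(1) = 1.

1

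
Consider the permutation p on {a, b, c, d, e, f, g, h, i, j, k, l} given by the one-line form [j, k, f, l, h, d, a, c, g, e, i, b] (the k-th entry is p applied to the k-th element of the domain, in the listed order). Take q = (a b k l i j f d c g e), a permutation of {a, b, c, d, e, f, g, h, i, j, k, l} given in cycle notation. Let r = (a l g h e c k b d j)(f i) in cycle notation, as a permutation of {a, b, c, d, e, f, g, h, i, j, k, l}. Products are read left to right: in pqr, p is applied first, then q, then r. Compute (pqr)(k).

a

Chase k: p(k) = i; q(i) = j; r(j) = a. Hence (pqr)(k) = a.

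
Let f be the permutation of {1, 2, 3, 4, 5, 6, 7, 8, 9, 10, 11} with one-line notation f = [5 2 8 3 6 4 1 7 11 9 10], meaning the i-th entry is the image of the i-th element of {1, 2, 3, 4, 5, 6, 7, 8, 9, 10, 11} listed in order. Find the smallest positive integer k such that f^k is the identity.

Writing f as disjoint cycles, the cycle lengths are 7, 3, 1.
Since disjoint cycles commute, ord(f) = lcm(7, 3) = 21.

21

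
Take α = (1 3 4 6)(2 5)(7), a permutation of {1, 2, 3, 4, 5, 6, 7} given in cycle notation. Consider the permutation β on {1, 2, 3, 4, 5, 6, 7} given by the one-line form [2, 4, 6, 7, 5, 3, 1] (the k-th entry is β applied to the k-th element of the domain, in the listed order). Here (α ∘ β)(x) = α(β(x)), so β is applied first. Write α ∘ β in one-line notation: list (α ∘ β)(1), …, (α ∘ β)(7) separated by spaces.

(α ∘ β)(x) = α(β(x)). Computing each image: α(β(1)) = α(2) = 5, α(β(2)) = α(4) = 6, α(β(3)) = α(6) = 1, α(β(4)) = α(7) = 7, α(β(5)) = α(5) = 2, α(β(6)) = α(3) = 4, α(β(7)) = α(1) = 3.
Hence α ∘ β = [5 6 1 7 2 4 3].

5 6 1 7 2 4 3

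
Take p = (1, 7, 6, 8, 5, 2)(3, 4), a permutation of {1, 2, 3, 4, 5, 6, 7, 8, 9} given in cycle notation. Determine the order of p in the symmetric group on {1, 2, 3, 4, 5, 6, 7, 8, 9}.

The cycle type of p is (6, 2, 1).
Since disjoint cycles commute, ord(p) = lcm(6, 2) = 6.

6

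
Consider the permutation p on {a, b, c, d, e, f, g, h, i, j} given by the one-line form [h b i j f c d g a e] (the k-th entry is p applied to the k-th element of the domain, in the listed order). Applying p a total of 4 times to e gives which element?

Tracing e → f → … returns to e after 9 steps, so e lies in a 9-cycle (a, h, g, d, j, e, f, c, i).
Stepping 4 places around the cycle: e → f → c → i → a.

a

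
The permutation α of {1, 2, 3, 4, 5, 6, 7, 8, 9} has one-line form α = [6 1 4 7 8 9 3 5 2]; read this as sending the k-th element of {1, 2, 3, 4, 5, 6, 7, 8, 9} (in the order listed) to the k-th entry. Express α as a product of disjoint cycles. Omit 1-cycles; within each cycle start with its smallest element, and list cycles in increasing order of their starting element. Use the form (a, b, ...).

From 1: 1 → 6 → 9 → 2 → 1, closing the cycle (1, 6, 9, 2).
Continuing from each remaining unvisited element yields (1, 6, 9, 2)(3, 4, 7)(5, 8).

(1, 6, 9, 2)(3, 4, 7)(5, 8)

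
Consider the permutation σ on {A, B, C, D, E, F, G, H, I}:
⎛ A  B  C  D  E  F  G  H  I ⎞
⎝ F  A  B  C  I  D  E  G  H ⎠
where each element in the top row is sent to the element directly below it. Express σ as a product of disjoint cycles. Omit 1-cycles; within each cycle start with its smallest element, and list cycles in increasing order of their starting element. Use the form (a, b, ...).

Start at A and follow images: A → F → D → C → B → A, giving the cycle (A, F, D, C, B).
Continuing from each remaining unvisited element yields (A, F, D, C, B)(E, I, H, G).

(A, F, D, C, B)(E, I, H, G)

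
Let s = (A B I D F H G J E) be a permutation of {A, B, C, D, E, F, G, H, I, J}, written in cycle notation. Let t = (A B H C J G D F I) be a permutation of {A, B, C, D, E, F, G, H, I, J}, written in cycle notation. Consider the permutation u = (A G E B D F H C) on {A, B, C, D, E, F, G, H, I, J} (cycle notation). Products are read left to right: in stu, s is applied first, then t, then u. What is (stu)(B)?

Chase B: s(B) = I; t(I) = A; u(A) = G. Hence (stu)(B) = G.

G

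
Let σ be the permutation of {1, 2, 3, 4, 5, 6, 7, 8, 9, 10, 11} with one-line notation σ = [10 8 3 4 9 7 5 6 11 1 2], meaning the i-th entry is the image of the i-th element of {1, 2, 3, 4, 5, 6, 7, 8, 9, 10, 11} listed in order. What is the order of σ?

Decomposing into disjoint cycles gives cycle lengths 7, 2, 1, 1.
The order is lcm(7, 2) = 14.

14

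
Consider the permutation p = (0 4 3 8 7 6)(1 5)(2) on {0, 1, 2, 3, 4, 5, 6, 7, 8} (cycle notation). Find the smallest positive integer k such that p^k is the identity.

6

The disjoint cycles have lengths 6, 2, 1.
Since disjoint cycles commute, ord(p) = lcm(6, 2) = 6.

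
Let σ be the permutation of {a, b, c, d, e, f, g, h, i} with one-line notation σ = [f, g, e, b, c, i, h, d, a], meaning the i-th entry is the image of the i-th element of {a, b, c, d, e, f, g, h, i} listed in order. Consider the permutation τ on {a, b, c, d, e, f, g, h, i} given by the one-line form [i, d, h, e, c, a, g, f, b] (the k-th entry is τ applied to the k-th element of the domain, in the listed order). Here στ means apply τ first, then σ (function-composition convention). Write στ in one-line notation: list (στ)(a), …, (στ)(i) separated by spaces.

Chase each element through τ then σ: a → i → a; b → d → b; c → h → d; d → e → c; e → c → e; f → a → f; g → g → h; h → f → i; i → b → g.
Collecting the images, στ = [a b d c e f h i g].

a b d c e f h i g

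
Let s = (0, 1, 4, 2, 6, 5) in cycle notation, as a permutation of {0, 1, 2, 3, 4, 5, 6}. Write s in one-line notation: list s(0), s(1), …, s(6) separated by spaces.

1 4 6 3 2 0 5

Each element maps to the next entry in its cycle (wrapping to the front): 0→1, 1→4, 2→6, 3→3, 4→2, 5→0, 6→5.
Listing these in domain order gives 1 4 6 3 2 0 5.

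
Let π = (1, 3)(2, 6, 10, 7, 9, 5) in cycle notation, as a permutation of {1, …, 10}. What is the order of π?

The disjoint cycles have lengths 6, 2, 1, 1.
The order is lcm(6, 2) = 6.

6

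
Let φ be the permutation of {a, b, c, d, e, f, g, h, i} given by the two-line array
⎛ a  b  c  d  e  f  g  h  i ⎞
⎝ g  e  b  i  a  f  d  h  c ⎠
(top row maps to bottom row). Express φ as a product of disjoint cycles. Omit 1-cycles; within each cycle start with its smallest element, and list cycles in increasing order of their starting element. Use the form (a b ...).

(a g d i c b e)

From a: a → g → d → i → c → b → e → a, closing the cycle (a g d i c b e).
Continuing from each remaining unvisited element yields (a g d i c b e).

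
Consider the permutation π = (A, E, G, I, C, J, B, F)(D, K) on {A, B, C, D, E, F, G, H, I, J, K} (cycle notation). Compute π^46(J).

J lies in the 8-cycle (A, E, G, I, C, J, B, F).
Since the cycle has length 8, π^46 acts on it the same as π^6 (46 mod 8 = 6).
Advancing 6 steps from J: J → B → F → A → E → G → I.

I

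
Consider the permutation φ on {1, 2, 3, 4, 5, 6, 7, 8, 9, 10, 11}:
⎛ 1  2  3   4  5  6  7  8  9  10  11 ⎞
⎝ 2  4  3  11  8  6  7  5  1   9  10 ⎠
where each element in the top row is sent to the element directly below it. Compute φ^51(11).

1

Tracing 11 → 10 → … returns to 11 after 6 steps, so 11 lies in a 6-cycle (1, 2, 4, 11, 10, 9).
Since the cycle has length 6, φ^51 acts on it the same as φ^3 (51 mod 6 = 3).
Advancing 3 steps from 11: 11 → 10 → 9 → 1.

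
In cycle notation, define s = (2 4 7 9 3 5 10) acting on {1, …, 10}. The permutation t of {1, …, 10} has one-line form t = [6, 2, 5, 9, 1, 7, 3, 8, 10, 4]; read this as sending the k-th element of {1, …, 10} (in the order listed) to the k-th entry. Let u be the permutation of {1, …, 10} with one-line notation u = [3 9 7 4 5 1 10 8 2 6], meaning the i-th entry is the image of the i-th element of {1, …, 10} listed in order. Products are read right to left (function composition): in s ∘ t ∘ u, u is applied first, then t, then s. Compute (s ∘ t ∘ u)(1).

10

(s ∘ t ∘ u)(1) = s(t(u(1))). u(1) = 3, then t(3) = 5, then s(5) = 10, so the result is 10.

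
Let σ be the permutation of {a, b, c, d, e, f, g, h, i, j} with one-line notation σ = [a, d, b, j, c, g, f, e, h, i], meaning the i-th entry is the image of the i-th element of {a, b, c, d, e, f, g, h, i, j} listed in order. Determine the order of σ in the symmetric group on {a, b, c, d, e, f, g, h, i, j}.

Decomposing into disjoint cycles gives cycle lengths 7, 2, 1.
The order is lcm(7, 2) = 14.

14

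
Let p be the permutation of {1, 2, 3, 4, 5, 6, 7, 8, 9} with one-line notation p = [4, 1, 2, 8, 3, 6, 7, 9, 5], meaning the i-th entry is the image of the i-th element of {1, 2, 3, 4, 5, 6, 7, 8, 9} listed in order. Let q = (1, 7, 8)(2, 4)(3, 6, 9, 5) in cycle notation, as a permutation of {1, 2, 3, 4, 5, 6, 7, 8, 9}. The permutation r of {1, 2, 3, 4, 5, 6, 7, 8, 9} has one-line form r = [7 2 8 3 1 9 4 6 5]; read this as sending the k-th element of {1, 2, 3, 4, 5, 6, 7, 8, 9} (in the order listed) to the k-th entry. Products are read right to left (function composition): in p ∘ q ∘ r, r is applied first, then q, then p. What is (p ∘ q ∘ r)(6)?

3

Apply the permutations in order: r(6) = 9, then q(9) = 5, then p(5) = 3. So (p ∘ q ∘ r)(6) = 3.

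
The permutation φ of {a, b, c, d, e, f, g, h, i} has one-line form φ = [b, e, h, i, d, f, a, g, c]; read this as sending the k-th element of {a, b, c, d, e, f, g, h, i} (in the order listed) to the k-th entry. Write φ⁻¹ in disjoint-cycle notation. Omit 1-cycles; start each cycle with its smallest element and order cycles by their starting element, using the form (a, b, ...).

First write φ in disjoint cycles: (a, b, e, d, i, c, h, g).
Reversing each cycle (and rotating so the smallest element leads) gives φ⁻¹ = (a, g, h, c, i, d, e, b).

(a, g, h, c, i, d, e, b)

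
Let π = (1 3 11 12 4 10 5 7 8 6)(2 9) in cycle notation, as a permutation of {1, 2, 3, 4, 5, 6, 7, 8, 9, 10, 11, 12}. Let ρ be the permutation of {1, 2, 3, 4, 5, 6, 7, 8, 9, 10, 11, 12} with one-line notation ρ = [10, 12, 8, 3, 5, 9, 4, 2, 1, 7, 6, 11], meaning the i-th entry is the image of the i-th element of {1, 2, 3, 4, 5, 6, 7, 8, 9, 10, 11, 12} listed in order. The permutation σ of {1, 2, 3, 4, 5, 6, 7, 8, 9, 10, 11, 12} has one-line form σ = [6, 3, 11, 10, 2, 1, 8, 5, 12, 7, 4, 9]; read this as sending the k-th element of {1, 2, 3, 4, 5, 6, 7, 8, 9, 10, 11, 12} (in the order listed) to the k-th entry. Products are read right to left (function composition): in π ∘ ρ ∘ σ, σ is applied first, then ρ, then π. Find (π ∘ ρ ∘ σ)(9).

12

(π ∘ ρ ∘ σ)(9) = π(ρ(σ(9))). σ(9) = 12, then ρ(12) = 11, then π(11) = 12, so the result is 12.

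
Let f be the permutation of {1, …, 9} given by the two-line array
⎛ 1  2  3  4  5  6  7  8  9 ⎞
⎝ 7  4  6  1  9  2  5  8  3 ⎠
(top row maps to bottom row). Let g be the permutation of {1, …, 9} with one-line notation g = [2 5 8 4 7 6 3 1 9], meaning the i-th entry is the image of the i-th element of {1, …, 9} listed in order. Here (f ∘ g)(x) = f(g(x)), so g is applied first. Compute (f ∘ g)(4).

g(4) = 4, then f(4) = 1; composing gives (f ∘ g)(4) = 1.

1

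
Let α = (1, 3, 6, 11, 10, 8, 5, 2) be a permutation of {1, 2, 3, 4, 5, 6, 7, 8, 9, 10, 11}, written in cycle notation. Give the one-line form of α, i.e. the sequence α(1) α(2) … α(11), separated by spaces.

3 1 6 4 2 11 7 5 9 8 10

Each element maps to the next entry in its cycle (wrapping to the front): 1→3, 2→1, 3→6, 4→4, 5→2, 6→11, 7→7, 8→5, 9→9, 10→8, 11→10.
So the one-line form is 3 1 6 4 2 11 7 5 9 8 10.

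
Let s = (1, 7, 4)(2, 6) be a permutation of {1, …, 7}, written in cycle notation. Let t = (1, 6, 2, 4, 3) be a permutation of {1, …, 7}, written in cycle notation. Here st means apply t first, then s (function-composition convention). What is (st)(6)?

t(6) = 2, then s(2) = 6; composing gives (st)(6) = 6.

6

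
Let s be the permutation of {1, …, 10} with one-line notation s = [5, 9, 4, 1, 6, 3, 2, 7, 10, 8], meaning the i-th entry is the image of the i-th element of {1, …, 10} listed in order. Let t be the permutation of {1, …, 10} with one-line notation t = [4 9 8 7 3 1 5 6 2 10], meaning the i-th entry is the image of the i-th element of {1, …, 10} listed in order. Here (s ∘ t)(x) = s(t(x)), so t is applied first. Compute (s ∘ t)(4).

First apply t: t(4) = 7, then s(7) = 2. Thus (s ∘ t)(4) = 2.

2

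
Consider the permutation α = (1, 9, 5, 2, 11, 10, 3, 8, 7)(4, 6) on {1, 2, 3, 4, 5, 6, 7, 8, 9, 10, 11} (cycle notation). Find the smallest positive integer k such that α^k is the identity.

The disjoint cycles have lengths 9, 2.
The order of α is the least common multiple of its cycle lengths: lcm(9, 2) = 18.

18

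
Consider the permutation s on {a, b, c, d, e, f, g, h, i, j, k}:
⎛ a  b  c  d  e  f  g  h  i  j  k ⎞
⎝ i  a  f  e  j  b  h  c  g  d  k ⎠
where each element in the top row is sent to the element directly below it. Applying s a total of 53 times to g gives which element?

b

Tracing g → h → … returns to g after 7 steps, so g lies in a 7-cycle (a, i, g, h, c, f, b).
Powers repeat with period 7 on this cycle, and 53 mod 7 = 4, so s^53(g) = s^4(g).
Stepping 4 places around the cycle: g → h → c → f → b.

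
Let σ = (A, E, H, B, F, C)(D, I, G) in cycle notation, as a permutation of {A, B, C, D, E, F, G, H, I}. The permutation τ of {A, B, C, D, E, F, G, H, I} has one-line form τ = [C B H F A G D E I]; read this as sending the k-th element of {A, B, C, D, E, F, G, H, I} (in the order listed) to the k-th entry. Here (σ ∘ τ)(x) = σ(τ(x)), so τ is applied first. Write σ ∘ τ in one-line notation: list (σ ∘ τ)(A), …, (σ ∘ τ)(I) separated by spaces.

(σ ∘ τ)(x) = σ(τ(x)). Computing each image: σ(τ(A)) = σ(C) = A, σ(τ(B)) = σ(B) = F, σ(τ(C)) = σ(H) = B, σ(τ(D)) = σ(F) = C, σ(τ(E)) = σ(A) = E, σ(τ(F)) = σ(G) = D, σ(τ(G)) = σ(D) = I, σ(τ(H)) = σ(E) = H, σ(τ(I)) = σ(I) = G.
Hence σ ∘ τ = [A F B C E D I H G].

A F B C E D I H G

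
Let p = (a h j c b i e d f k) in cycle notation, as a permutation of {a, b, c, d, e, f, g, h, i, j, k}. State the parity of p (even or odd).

odd

The cycle lengths are 10, 1.
A cycle of length ℓ contributes ℓ−1 transpositions, so p is a product of 9 transpositions — odd.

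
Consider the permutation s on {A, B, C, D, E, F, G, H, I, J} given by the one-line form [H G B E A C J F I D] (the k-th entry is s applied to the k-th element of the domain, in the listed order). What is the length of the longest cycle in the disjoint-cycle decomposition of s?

9

Decomposing into disjoint cycles gives (A, H, F, C, B, G, J, D, E); the longest has length 9.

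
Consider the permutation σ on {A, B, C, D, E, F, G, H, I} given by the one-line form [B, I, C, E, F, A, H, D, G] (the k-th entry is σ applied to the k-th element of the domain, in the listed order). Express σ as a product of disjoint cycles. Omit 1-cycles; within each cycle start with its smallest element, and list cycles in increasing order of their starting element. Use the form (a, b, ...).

From A: A → B → I → G → H → D → E → F → A, closing the cycle (A, B, I, G, H, D, E, F).
Repeating from the next unused element and collecting all non-trivial cycles gives (A, B, I, G, H, D, E, F).

(A, B, I, G, H, D, E, F)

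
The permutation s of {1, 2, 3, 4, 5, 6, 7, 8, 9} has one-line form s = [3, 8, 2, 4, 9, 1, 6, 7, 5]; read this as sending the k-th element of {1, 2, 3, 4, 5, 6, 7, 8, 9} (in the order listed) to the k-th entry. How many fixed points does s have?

1

The fixed points (elements with s(x) = x) are {4}, so there is 1.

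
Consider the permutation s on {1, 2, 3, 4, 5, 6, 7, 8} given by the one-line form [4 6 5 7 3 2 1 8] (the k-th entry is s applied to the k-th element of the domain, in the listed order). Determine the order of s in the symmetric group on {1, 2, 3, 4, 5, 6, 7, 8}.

6

Decomposing into disjoint cycles gives cycle lengths 3, 2, 2, 1.
The order is lcm(3, 2, 2) = 6.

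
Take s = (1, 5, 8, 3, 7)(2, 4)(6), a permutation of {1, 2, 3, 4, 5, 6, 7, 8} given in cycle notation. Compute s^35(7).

7 lies in the 5-cycle (1, 5, 8, 3, 7).
Powers repeat with period 5 on this cycle, and 35 mod 5 = 0, so s^35(7) = s^0(7).
So s^35(7) = 7.

7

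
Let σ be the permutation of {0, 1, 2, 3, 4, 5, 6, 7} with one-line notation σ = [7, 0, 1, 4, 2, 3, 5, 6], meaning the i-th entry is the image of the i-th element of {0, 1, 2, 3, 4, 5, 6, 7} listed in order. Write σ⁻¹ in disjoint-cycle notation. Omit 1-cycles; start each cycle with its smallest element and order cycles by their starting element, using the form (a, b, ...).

(0, 1, 2, 4, 3, 5, 6, 7)

The cycle decomposition of σ is (0, 7, 6, 5, 3, 4, 2, 1).
Reversing each cycle (and rotating so the smallest element leads) gives σ⁻¹ = (0, 1, 2, 4, 3, 5, 6, 7).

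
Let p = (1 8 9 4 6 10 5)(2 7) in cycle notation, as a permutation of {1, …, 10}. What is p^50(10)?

10 lies in the 7-cycle (1 8 9 4 6 10 5).
On a 7-cycle, p^7 is the identity, so p^50 = p^1 there (50 ≡ 1 mod 7).
Stepping 1 place around the cycle: 10 → 5.

5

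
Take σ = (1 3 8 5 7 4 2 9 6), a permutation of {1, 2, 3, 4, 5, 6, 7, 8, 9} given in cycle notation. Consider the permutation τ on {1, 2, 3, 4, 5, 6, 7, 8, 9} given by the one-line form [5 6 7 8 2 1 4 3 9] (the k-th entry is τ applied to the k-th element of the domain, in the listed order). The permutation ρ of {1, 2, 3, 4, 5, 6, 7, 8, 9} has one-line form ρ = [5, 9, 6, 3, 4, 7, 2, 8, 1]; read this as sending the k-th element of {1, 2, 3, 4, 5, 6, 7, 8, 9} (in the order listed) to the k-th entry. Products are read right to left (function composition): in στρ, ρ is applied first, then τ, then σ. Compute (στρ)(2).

6

Chase 2: ρ(2) = 9; τ(9) = 9; σ(9) = 6. Hence (στρ)(2) = 6.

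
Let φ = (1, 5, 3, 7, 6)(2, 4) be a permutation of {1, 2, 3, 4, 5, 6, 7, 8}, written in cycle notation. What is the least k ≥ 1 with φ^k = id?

10

The disjoint cycles have lengths 5, 2, 1.
Since disjoint cycles commute, ord(φ) = lcm(5, 2) = 10.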